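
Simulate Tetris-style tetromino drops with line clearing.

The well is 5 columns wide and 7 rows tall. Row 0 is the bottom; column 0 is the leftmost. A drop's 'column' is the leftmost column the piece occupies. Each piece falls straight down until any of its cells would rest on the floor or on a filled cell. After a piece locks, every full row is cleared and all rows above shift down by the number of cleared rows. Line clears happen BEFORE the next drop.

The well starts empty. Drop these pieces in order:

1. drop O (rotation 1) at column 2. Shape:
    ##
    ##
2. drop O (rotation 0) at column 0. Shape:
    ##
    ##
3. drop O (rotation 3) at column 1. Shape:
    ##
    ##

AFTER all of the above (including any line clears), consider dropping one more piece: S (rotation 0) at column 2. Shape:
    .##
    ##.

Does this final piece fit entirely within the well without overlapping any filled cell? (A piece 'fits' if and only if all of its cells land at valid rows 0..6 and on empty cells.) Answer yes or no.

Answer: yes

Derivation:
Drop 1: O rot1 at col 2 lands with bottom-row=0; cleared 0 line(s) (total 0); column heights now [0 0 2 2 0], max=2
Drop 2: O rot0 at col 0 lands with bottom-row=0; cleared 0 line(s) (total 0); column heights now [2 2 2 2 0], max=2
Drop 3: O rot3 at col 1 lands with bottom-row=2; cleared 0 line(s) (total 0); column heights now [2 4 4 2 0], max=4
Test piece S rot0 at col 2 (width 3): heights before test = [2 4 4 2 0]; fits = True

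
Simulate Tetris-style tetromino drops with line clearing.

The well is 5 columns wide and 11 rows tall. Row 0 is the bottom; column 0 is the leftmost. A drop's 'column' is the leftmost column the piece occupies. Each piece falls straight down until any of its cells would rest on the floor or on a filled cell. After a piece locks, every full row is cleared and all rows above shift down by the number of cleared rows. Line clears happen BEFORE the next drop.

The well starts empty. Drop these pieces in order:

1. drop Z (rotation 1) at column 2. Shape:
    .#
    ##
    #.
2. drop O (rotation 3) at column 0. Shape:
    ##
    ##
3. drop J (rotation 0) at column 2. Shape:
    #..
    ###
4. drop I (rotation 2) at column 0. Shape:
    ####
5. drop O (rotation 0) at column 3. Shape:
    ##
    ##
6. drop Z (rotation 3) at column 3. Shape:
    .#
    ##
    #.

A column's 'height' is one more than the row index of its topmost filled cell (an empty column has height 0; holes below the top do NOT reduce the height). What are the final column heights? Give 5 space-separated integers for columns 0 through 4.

Answer: 6 6 6 10 11

Derivation:
Drop 1: Z rot1 at col 2 lands with bottom-row=0; cleared 0 line(s) (total 0); column heights now [0 0 2 3 0], max=3
Drop 2: O rot3 at col 0 lands with bottom-row=0; cleared 0 line(s) (total 0); column heights now [2 2 2 3 0], max=3
Drop 3: J rot0 at col 2 lands with bottom-row=3; cleared 0 line(s) (total 0); column heights now [2 2 5 4 4], max=5
Drop 4: I rot2 at col 0 lands with bottom-row=5; cleared 0 line(s) (total 0); column heights now [6 6 6 6 4], max=6
Drop 5: O rot0 at col 3 lands with bottom-row=6; cleared 0 line(s) (total 0); column heights now [6 6 6 8 8], max=8
Drop 6: Z rot3 at col 3 lands with bottom-row=8; cleared 0 line(s) (total 0); column heights now [6 6 6 10 11], max=11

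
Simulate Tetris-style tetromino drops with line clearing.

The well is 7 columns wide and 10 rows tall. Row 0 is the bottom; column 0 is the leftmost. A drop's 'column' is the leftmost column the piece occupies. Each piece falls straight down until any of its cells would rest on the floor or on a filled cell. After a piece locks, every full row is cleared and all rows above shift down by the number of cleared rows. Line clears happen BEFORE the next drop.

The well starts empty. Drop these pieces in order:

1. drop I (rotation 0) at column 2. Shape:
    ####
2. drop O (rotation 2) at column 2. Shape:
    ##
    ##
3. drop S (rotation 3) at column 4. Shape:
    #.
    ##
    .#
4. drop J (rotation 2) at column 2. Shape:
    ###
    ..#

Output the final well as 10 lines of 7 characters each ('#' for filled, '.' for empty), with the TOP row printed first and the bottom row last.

Answer: .......
.......
.......
.......
..###..
....#..
....#..
..####.
..##.#.
..####.

Derivation:
Drop 1: I rot0 at col 2 lands with bottom-row=0; cleared 0 line(s) (total 0); column heights now [0 0 1 1 1 1 0], max=1
Drop 2: O rot2 at col 2 lands with bottom-row=1; cleared 0 line(s) (total 0); column heights now [0 0 3 3 1 1 0], max=3
Drop 3: S rot3 at col 4 lands with bottom-row=1; cleared 0 line(s) (total 0); column heights now [0 0 3 3 4 3 0], max=4
Drop 4: J rot2 at col 2 lands with bottom-row=4; cleared 0 line(s) (total 0); column heights now [0 0 6 6 6 3 0], max=6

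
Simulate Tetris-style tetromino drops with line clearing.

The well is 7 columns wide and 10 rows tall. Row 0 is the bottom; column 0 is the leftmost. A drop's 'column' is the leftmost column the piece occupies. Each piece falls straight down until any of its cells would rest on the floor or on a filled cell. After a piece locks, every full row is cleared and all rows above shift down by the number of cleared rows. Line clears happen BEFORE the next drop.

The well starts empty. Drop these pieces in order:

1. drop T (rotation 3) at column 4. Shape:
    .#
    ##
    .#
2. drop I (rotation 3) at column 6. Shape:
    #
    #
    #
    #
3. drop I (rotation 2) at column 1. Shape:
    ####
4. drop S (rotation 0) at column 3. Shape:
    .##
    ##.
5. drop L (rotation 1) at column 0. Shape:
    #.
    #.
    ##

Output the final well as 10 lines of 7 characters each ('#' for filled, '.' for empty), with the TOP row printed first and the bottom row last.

Drop 1: T rot3 at col 4 lands with bottom-row=0; cleared 0 line(s) (total 0); column heights now [0 0 0 0 2 3 0], max=3
Drop 2: I rot3 at col 6 lands with bottom-row=0; cleared 0 line(s) (total 0); column heights now [0 0 0 0 2 3 4], max=4
Drop 3: I rot2 at col 1 lands with bottom-row=2; cleared 0 line(s) (total 0); column heights now [0 3 3 3 3 3 4], max=4
Drop 4: S rot0 at col 3 lands with bottom-row=3; cleared 0 line(s) (total 0); column heights now [0 3 3 4 5 5 4], max=5
Drop 5: L rot1 at col 0 lands with bottom-row=3; cleared 0 line(s) (total 0); column heights now [6 4 3 4 5 5 4], max=6

Answer: .......
.......
.......
.......
#......
#...##.
##.##.#
.######
....###
.....##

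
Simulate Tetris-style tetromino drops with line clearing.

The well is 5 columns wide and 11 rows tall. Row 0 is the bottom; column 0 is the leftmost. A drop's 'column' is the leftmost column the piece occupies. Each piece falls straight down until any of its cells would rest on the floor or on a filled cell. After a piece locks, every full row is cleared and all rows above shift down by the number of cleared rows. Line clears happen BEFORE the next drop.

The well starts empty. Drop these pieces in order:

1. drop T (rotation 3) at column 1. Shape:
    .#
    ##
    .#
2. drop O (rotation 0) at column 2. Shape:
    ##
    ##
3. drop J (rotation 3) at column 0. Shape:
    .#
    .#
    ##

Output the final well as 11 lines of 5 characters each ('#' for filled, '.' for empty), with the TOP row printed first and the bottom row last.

Answer: .....
.....
.....
.....
.....
.....
.###.
.###.
###..
.##..
..#..

Derivation:
Drop 1: T rot3 at col 1 lands with bottom-row=0; cleared 0 line(s) (total 0); column heights now [0 2 3 0 0], max=3
Drop 2: O rot0 at col 2 lands with bottom-row=3; cleared 0 line(s) (total 0); column heights now [0 2 5 5 0], max=5
Drop 3: J rot3 at col 0 lands with bottom-row=2; cleared 0 line(s) (total 0); column heights now [3 5 5 5 0], max=5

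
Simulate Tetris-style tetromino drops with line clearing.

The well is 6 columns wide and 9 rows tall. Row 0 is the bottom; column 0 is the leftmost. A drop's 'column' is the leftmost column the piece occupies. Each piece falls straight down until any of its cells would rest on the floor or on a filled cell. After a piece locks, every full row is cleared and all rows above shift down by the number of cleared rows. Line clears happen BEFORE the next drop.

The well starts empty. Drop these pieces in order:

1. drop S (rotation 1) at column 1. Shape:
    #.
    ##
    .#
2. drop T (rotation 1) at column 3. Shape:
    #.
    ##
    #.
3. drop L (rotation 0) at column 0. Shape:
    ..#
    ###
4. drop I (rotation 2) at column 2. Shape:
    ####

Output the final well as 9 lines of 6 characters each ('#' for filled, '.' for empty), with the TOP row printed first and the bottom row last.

Answer: ......
......
......
..####
..#...
###...
.#.#..
.####.
..##..

Derivation:
Drop 1: S rot1 at col 1 lands with bottom-row=0; cleared 0 line(s) (total 0); column heights now [0 3 2 0 0 0], max=3
Drop 2: T rot1 at col 3 lands with bottom-row=0; cleared 0 line(s) (total 0); column heights now [0 3 2 3 2 0], max=3
Drop 3: L rot0 at col 0 lands with bottom-row=3; cleared 0 line(s) (total 0); column heights now [4 4 5 3 2 0], max=5
Drop 4: I rot2 at col 2 lands with bottom-row=5; cleared 0 line(s) (total 0); column heights now [4 4 6 6 6 6], max=6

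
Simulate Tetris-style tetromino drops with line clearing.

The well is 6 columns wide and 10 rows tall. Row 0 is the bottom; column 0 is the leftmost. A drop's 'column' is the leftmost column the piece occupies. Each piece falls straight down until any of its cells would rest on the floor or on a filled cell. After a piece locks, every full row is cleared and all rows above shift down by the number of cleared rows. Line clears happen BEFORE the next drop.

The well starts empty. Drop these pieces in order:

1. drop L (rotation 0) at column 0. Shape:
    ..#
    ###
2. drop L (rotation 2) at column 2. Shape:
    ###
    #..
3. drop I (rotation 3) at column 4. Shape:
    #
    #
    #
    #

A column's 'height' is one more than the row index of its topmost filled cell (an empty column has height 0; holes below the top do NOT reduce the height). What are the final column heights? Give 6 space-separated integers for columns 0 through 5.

Answer: 1 1 4 4 8 0

Derivation:
Drop 1: L rot0 at col 0 lands with bottom-row=0; cleared 0 line(s) (total 0); column heights now [1 1 2 0 0 0], max=2
Drop 2: L rot2 at col 2 lands with bottom-row=2; cleared 0 line(s) (total 0); column heights now [1 1 4 4 4 0], max=4
Drop 3: I rot3 at col 4 lands with bottom-row=4; cleared 0 line(s) (total 0); column heights now [1 1 4 4 8 0], max=8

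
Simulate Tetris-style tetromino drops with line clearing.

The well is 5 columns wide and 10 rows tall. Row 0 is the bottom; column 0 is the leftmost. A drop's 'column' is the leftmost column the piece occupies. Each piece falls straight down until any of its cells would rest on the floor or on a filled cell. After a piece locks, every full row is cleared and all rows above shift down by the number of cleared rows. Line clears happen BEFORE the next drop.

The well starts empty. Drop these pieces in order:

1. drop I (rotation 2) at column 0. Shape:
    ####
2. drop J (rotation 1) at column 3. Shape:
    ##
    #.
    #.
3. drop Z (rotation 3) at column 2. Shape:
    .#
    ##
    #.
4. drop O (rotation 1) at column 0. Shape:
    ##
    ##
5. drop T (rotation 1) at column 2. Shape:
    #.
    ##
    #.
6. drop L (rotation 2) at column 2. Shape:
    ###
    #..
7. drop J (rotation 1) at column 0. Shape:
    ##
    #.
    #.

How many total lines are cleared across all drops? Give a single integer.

Answer: 0

Derivation:
Drop 1: I rot2 at col 0 lands with bottom-row=0; cleared 0 line(s) (total 0); column heights now [1 1 1 1 0], max=1
Drop 2: J rot1 at col 3 lands with bottom-row=1; cleared 0 line(s) (total 0); column heights now [1 1 1 4 4], max=4
Drop 3: Z rot3 at col 2 lands with bottom-row=3; cleared 0 line(s) (total 0); column heights now [1 1 5 6 4], max=6
Drop 4: O rot1 at col 0 lands with bottom-row=1; cleared 0 line(s) (total 0); column heights now [3 3 5 6 4], max=6
Drop 5: T rot1 at col 2 lands with bottom-row=5; cleared 0 line(s) (total 0); column heights now [3 3 8 7 4], max=8
Drop 6: L rot2 at col 2 lands with bottom-row=8; cleared 0 line(s) (total 0); column heights now [3 3 10 10 10], max=10
Drop 7: J rot1 at col 0 lands with bottom-row=3; cleared 0 line(s) (total 0); column heights now [6 6 10 10 10], max=10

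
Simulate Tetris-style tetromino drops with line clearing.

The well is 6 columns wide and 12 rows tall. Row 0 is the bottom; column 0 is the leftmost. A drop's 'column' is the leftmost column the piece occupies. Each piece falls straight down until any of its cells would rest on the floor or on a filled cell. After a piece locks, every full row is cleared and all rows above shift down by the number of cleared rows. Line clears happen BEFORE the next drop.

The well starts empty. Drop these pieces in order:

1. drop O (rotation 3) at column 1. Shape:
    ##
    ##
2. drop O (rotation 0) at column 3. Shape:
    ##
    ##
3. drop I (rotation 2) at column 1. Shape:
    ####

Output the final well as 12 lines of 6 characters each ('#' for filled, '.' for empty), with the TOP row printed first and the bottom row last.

Answer: ......
......
......
......
......
......
......
......
......
.####.
.####.
.####.

Derivation:
Drop 1: O rot3 at col 1 lands with bottom-row=0; cleared 0 line(s) (total 0); column heights now [0 2 2 0 0 0], max=2
Drop 2: O rot0 at col 3 lands with bottom-row=0; cleared 0 line(s) (total 0); column heights now [0 2 2 2 2 0], max=2
Drop 3: I rot2 at col 1 lands with bottom-row=2; cleared 0 line(s) (total 0); column heights now [0 3 3 3 3 0], max=3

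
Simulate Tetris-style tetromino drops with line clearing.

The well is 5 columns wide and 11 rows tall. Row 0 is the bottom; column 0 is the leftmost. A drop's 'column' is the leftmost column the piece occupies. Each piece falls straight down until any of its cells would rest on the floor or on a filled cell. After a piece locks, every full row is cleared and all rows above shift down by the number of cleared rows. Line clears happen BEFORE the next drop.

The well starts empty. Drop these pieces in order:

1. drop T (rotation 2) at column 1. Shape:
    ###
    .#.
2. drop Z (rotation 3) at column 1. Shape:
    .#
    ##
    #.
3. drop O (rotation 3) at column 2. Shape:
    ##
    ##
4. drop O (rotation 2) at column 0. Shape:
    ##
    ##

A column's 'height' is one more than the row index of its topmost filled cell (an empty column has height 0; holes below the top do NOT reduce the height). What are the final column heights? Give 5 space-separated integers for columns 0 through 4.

Answer: 6 6 7 7 0

Derivation:
Drop 1: T rot2 at col 1 lands with bottom-row=0; cleared 0 line(s) (total 0); column heights now [0 2 2 2 0], max=2
Drop 2: Z rot3 at col 1 lands with bottom-row=2; cleared 0 line(s) (total 0); column heights now [0 4 5 2 0], max=5
Drop 3: O rot3 at col 2 lands with bottom-row=5; cleared 0 line(s) (total 0); column heights now [0 4 7 7 0], max=7
Drop 4: O rot2 at col 0 lands with bottom-row=4; cleared 0 line(s) (total 0); column heights now [6 6 7 7 0], max=7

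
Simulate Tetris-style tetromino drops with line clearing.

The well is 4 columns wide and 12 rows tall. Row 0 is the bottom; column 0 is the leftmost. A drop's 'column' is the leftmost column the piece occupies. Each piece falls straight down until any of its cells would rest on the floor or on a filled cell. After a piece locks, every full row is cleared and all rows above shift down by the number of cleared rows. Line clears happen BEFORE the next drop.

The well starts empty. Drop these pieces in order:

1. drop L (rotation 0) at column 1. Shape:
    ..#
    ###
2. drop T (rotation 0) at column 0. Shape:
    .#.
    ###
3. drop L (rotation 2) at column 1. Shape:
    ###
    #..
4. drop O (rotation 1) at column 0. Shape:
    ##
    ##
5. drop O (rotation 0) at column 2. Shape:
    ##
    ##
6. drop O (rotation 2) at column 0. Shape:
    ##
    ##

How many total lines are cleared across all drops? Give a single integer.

Drop 1: L rot0 at col 1 lands with bottom-row=0; cleared 0 line(s) (total 0); column heights now [0 1 1 2], max=2
Drop 2: T rot0 at col 0 lands with bottom-row=1; cleared 1 line(s) (total 1); column heights now [0 2 1 1], max=2
Drop 3: L rot2 at col 1 lands with bottom-row=2; cleared 0 line(s) (total 1); column heights now [0 4 4 4], max=4
Drop 4: O rot1 at col 0 lands with bottom-row=4; cleared 0 line(s) (total 1); column heights now [6 6 4 4], max=6
Drop 5: O rot0 at col 2 lands with bottom-row=4; cleared 2 line(s) (total 3); column heights now [0 4 4 4], max=4
Drop 6: O rot2 at col 0 lands with bottom-row=4; cleared 0 line(s) (total 3); column heights now [6 6 4 4], max=6

Answer: 3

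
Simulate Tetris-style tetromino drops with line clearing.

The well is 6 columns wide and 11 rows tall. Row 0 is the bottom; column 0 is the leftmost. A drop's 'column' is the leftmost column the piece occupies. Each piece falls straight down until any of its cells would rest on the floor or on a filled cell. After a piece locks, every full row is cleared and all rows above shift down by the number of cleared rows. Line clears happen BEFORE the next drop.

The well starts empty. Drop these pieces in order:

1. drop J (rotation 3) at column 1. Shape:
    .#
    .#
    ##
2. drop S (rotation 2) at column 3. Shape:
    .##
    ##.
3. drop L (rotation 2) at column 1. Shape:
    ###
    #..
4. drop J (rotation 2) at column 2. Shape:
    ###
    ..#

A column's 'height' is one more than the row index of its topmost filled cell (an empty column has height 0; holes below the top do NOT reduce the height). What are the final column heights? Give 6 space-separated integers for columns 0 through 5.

Answer: 0 4 5 5 5 2

Derivation:
Drop 1: J rot3 at col 1 lands with bottom-row=0; cleared 0 line(s) (total 0); column heights now [0 1 3 0 0 0], max=3
Drop 2: S rot2 at col 3 lands with bottom-row=0; cleared 0 line(s) (total 0); column heights now [0 1 3 1 2 2], max=3
Drop 3: L rot2 at col 1 lands with bottom-row=2; cleared 0 line(s) (total 0); column heights now [0 4 4 4 2 2], max=4
Drop 4: J rot2 at col 2 lands with bottom-row=3; cleared 0 line(s) (total 0); column heights now [0 4 5 5 5 2], max=5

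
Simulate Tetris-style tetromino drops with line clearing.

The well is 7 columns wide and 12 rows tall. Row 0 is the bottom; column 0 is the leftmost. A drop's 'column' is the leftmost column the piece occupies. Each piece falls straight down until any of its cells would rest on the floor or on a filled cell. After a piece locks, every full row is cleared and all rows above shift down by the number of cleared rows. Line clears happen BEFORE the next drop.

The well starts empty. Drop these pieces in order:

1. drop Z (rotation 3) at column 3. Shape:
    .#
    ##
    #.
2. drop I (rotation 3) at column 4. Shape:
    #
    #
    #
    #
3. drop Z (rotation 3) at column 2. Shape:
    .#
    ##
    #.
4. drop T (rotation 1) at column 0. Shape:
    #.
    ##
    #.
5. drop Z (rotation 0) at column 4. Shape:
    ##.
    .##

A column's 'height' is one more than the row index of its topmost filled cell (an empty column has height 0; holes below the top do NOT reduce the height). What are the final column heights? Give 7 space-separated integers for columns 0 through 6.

Answer: 3 2 3 4 8 8 7

Derivation:
Drop 1: Z rot3 at col 3 lands with bottom-row=0; cleared 0 line(s) (total 0); column heights now [0 0 0 2 3 0 0], max=3
Drop 2: I rot3 at col 4 lands with bottom-row=3; cleared 0 line(s) (total 0); column heights now [0 0 0 2 7 0 0], max=7
Drop 3: Z rot3 at col 2 lands with bottom-row=1; cleared 0 line(s) (total 0); column heights now [0 0 3 4 7 0 0], max=7
Drop 4: T rot1 at col 0 lands with bottom-row=0; cleared 0 line(s) (total 0); column heights now [3 2 3 4 7 0 0], max=7
Drop 5: Z rot0 at col 4 lands with bottom-row=6; cleared 0 line(s) (total 0); column heights now [3 2 3 4 8 8 7], max=8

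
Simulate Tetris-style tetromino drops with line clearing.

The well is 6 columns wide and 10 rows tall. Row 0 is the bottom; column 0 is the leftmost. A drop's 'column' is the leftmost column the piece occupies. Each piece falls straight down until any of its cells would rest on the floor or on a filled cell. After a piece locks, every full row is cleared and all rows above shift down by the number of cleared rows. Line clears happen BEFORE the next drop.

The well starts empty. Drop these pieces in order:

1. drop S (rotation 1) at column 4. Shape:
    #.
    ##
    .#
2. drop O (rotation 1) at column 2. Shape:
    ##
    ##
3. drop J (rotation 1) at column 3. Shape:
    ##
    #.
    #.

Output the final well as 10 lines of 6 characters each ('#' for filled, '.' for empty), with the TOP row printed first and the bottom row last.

Answer: ......
......
......
......
......
...##.
...#..
...##.
..####
..##.#

Derivation:
Drop 1: S rot1 at col 4 lands with bottom-row=0; cleared 0 line(s) (total 0); column heights now [0 0 0 0 3 2], max=3
Drop 2: O rot1 at col 2 lands with bottom-row=0; cleared 0 line(s) (total 0); column heights now [0 0 2 2 3 2], max=3
Drop 3: J rot1 at col 3 lands with bottom-row=2; cleared 0 line(s) (total 0); column heights now [0 0 2 5 5 2], max=5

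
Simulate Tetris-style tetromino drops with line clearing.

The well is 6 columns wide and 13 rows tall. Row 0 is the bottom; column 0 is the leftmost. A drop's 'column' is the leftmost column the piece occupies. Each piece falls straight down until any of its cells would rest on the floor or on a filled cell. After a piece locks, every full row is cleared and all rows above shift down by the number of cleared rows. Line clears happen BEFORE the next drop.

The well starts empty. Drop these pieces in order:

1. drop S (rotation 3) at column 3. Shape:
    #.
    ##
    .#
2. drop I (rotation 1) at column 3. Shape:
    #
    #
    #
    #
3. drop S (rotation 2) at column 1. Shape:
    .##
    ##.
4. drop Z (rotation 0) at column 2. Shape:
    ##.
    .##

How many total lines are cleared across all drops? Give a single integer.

Drop 1: S rot3 at col 3 lands with bottom-row=0; cleared 0 line(s) (total 0); column heights now [0 0 0 3 2 0], max=3
Drop 2: I rot1 at col 3 lands with bottom-row=3; cleared 0 line(s) (total 0); column heights now [0 0 0 7 2 0], max=7
Drop 3: S rot2 at col 1 lands with bottom-row=6; cleared 0 line(s) (total 0); column heights now [0 7 8 8 2 0], max=8
Drop 4: Z rot0 at col 2 lands with bottom-row=8; cleared 0 line(s) (total 0); column heights now [0 7 10 10 9 0], max=10

Answer: 0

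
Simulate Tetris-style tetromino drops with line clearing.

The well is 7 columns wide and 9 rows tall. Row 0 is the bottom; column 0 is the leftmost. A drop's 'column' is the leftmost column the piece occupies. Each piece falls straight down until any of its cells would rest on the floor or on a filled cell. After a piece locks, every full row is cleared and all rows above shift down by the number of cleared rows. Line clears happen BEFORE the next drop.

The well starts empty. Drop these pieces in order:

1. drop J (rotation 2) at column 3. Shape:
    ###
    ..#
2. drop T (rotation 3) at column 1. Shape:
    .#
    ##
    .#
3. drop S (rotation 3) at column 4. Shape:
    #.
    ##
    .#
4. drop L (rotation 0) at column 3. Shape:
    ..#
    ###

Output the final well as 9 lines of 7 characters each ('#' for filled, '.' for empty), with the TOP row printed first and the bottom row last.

Answer: .......
.......
.....#.
...###.
....#..
....##.
..#..#.
.#####.
..#..#.

Derivation:
Drop 1: J rot2 at col 3 lands with bottom-row=0; cleared 0 line(s) (total 0); column heights now [0 0 0 2 2 2 0], max=2
Drop 2: T rot3 at col 1 lands with bottom-row=0; cleared 0 line(s) (total 0); column heights now [0 2 3 2 2 2 0], max=3
Drop 3: S rot3 at col 4 lands with bottom-row=2; cleared 0 line(s) (total 0); column heights now [0 2 3 2 5 4 0], max=5
Drop 4: L rot0 at col 3 lands with bottom-row=5; cleared 0 line(s) (total 0); column heights now [0 2 3 6 6 7 0], max=7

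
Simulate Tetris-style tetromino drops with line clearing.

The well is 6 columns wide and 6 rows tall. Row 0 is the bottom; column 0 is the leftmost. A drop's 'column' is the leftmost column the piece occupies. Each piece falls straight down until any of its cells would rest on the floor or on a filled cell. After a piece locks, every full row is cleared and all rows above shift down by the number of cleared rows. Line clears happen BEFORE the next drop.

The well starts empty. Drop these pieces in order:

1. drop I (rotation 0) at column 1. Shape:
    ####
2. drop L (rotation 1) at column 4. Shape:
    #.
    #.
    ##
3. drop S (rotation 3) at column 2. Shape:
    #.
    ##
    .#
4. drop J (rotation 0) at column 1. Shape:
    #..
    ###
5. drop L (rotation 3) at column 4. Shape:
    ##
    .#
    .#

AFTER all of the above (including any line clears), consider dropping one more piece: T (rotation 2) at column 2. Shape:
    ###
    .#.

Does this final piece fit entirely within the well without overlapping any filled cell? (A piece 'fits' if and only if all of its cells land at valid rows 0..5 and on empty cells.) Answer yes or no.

Drop 1: I rot0 at col 1 lands with bottom-row=0; cleared 0 line(s) (total 0); column heights now [0 1 1 1 1 0], max=1
Drop 2: L rot1 at col 4 lands with bottom-row=1; cleared 0 line(s) (total 0); column heights now [0 1 1 1 4 2], max=4
Drop 3: S rot3 at col 2 lands with bottom-row=1; cleared 0 line(s) (total 0); column heights now [0 1 4 3 4 2], max=4
Drop 4: J rot0 at col 1 lands with bottom-row=4; cleared 0 line(s) (total 0); column heights now [0 6 5 5 4 2], max=6
Drop 5: L rot3 at col 4 lands with bottom-row=2; cleared 0 line(s) (total 0); column heights now [0 6 5 5 5 5], max=6
Test piece T rot2 at col 2 (width 3): heights before test = [0 6 5 5 5 5]; fits = False

Answer: no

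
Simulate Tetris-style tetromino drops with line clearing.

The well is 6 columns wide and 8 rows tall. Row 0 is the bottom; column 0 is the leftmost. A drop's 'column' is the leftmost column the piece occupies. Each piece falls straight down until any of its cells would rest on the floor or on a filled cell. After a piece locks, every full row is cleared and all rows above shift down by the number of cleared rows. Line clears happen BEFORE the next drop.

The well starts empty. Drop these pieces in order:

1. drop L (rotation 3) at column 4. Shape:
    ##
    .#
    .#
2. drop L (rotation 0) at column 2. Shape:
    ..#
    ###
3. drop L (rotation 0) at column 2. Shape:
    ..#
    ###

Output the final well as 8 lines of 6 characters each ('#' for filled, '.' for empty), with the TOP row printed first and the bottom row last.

Drop 1: L rot3 at col 4 lands with bottom-row=0; cleared 0 line(s) (total 0); column heights now [0 0 0 0 3 3], max=3
Drop 2: L rot0 at col 2 lands with bottom-row=3; cleared 0 line(s) (total 0); column heights now [0 0 4 4 5 3], max=5
Drop 3: L rot0 at col 2 lands with bottom-row=5; cleared 0 line(s) (total 0); column heights now [0 0 6 6 7 3], max=7

Answer: ......
....#.
..###.
....#.
..###.
....##
.....#
.....#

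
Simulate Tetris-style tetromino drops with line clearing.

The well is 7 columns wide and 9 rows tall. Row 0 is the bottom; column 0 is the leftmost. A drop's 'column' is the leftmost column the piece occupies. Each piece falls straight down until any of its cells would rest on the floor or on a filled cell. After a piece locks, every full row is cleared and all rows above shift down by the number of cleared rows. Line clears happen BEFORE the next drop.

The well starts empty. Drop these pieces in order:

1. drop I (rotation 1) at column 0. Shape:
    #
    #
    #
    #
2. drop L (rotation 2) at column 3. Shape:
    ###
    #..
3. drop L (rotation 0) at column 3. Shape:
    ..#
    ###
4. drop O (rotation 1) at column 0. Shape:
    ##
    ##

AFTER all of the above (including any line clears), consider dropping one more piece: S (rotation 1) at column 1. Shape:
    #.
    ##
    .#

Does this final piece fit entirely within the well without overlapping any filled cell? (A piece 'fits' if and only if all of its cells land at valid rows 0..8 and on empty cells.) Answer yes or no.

Drop 1: I rot1 at col 0 lands with bottom-row=0; cleared 0 line(s) (total 0); column heights now [4 0 0 0 0 0 0], max=4
Drop 2: L rot2 at col 3 lands with bottom-row=0; cleared 0 line(s) (total 0); column heights now [4 0 0 2 2 2 0], max=4
Drop 3: L rot0 at col 3 lands with bottom-row=2; cleared 0 line(s) (total 0); column heights now [4 0 0 3 3 4 0], max=4
Drop 4: O rot1 at col 0 lands with bottom-row=4; cleared 0 line(s) (total 0); column heights now [6 6 0 3 3 4 0], max=6
Test piece S rot1 at col 1 (width 2): heights before test = [6 6 0 3 3 4 0]; fits = True

Answer: yes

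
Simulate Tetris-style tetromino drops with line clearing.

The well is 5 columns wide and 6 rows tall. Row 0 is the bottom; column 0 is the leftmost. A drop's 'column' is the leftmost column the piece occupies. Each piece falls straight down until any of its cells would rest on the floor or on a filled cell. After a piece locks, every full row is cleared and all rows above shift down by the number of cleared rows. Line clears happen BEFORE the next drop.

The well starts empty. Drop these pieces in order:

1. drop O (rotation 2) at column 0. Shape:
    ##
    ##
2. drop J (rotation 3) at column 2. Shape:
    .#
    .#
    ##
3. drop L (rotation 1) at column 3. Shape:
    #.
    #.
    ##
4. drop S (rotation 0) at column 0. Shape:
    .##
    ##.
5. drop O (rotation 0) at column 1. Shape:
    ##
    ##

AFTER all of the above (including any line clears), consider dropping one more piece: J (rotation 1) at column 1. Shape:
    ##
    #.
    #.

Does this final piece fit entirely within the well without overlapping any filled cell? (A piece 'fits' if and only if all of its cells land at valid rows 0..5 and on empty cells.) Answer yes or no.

Drop 1: O rot2 at col 0 lands with bottom-row=0; cleared 0 line(s) (total 0); column heights now [2 2 0 0 0], max=2
Drop 2: J rot3 at col 2 lands with bottom-row=0; cleared 0 line(s) (total 0); column heights now [2 2 1 3 0], max=3
Drop 3: L rot1 at col 3 lands with bottom-row=3; cleared 0 line(s) (total 0); column heights now [2 2 1 6 4], max=6
Drop 4: S rot0 at col 0 lands with bottom-row=2; cleared 0 line(s) (total 0); column heights now [3 4 4 6 4], max=6
Drop 5: O rot0 at col 1 lands with bottom-row=4; cleared 0 line(s) (total 0); column heights now [3 6 6 6 4], max=6
Test piece J rot1 at col 1 (width 2): heights before test = [3 6 6 6 4]; fits = False

Answer: no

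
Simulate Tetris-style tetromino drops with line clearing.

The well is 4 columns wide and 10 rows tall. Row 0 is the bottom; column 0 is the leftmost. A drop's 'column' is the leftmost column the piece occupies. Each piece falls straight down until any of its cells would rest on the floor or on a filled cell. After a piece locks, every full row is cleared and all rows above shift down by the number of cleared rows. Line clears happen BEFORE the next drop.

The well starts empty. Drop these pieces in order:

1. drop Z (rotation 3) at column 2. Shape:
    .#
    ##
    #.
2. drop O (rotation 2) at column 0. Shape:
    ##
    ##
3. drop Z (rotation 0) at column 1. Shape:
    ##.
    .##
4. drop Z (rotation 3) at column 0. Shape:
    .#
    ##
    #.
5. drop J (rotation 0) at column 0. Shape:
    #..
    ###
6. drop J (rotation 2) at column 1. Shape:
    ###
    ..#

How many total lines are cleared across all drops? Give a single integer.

Drop 1: Z rot3 at col 2 lands with bottom-row=0; cleared 0 line(s) (total 0); column heights now [0 0 2 3], max=3
Drop 2: O rot2 at col 0 lands with bottom-row=0; cleared 1 line(s) (total 1); column heights now [1 1 1 2], max=2
Drop 3: Z rot0 at col 1 lands with bottom-row=2; cleared 0 line(s) (total 1); column heights now [1 4 4 3], max=4
Drop 4: Z rot3 at col 0 lands with bottom-row=3; cleared 0 line(s) (total 1); column heights now [5 6 4 3], max=6
Drop 5: J rot0 at col 0 lands with bottom-row=6; cleared 0 line(s) (total 1); column heights now [8 7 7 3], max=8
Drop 6: J rot2 at col 1 lands with bottom-row=6; cleared 2 line(s) (total 3); column heights now [5 6 4 3], max=6

Answer: 3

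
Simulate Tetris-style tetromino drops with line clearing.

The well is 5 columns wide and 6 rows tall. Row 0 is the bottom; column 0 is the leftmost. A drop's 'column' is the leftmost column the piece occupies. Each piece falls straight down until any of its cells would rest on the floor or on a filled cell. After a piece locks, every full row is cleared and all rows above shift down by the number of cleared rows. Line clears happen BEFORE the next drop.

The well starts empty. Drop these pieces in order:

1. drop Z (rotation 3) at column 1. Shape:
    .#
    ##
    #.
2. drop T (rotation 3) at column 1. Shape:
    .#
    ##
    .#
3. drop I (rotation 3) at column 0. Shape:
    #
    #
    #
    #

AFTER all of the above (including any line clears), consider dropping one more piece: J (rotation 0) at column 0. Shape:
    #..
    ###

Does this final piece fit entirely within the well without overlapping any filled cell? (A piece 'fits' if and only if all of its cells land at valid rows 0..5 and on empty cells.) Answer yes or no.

Answer: no

Derivation:
Drop 1: Z rot3 at col 1 lands with bottom-row=0; cleared 0 line(s) (total 0); column heights now [0 2 3 0 0], max=3
Drop 2: T rot3 at col 1 lands with bottom-row=3; cleared 0 line(s) (total 0); column heights now [0 5 6 0 0], max=6
Drop 3: I rot3 at col 0 lands with bottom-row=0; cleared 0 line(s) (total 0); column heights now [4 5 6 0 0], max=6
Test piece J rot0 at col 0 (width 3): heights before test = [4 5 6 0 0]; fits = False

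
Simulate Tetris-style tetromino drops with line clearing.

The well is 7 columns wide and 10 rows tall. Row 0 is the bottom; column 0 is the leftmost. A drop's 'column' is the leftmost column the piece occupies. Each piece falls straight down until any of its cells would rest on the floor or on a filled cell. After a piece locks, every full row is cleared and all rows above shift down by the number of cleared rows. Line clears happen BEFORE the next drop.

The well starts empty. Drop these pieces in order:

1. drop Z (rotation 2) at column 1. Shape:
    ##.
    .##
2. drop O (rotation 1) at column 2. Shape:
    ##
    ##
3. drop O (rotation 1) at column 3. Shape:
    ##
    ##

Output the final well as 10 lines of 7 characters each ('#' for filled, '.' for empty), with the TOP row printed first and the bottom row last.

Answer: .......
.......
.......
.......
...##..
...##..
..##...
..##...
.##....
..##...

Derivation:
Drop 1: Z rot2 at col 1 lands with bottom-row=0; cleared 0 line(s) (total 0); column heights now [0 2 2 1 0 0 0], max=2
Drop 2: O rot1 at col 2 lands with bottom-row=2; cleared 0 line(s) (total 0); column heights now [0 2 4 4 0 0 0], max=4
Drop 3: O rot1 at col 3 lands with bottom-row=4; cleared 0 line(s) (total 0); column heights now [0 2 4 6 6 0 0], max=6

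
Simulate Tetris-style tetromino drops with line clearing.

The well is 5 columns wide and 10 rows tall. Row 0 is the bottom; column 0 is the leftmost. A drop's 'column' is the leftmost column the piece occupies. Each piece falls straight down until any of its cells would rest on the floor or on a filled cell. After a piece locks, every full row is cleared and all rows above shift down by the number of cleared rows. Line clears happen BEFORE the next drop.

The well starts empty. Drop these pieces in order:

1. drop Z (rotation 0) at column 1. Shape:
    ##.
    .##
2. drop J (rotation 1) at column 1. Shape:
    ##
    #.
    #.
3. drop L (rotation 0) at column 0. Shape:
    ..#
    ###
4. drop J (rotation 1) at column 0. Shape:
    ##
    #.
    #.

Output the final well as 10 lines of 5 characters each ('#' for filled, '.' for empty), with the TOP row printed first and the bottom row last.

Drop 1: Z rot0 at col 1 lands with bottom-row=0; cleared 0 line(s) (total 0); column heights now [0 2 2 1 0], max=2
Drop 2: J rot1 at col 1 lands with bottom-row=2; cleared 0 line(s) (total 0); column heights now [0 5 5 1 0], max=5
Drop 3: L rot0 at col 0 lands with bottom-row=5; cleared 0 line(s) (total 0); column heights now [6 6 7 1 0], max=7
Drop 4: J rot1 at col 0 lands with bottom-row=6; cleared 0 line(s) (total 0); column heights now [9 9 7 1 0], max=9

Answer: .....
##...
#....
#.#..
###..
.##..
.#...
.#...
.##..
..##.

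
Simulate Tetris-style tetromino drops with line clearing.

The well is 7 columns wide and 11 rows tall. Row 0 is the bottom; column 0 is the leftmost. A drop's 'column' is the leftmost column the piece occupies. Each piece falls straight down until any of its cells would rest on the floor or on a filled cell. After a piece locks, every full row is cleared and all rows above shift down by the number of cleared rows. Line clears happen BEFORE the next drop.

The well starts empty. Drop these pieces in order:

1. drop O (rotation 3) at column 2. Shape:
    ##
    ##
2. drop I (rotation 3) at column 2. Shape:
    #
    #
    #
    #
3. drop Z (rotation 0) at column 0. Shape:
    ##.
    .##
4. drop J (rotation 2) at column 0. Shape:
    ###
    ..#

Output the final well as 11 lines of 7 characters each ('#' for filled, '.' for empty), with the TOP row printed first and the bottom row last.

Answer: .......
.......
###....
###....
.##....
..#....
..#....
..#....
..#....
..##...
..##...

Derivation:
Drop 1: O rot3 at col 2 lands with bottom-row=0; cleared 0 line(s) (total 0); column heights now [0 0 2 2 0 0 0], max=2
Drop 2: I rot3 at col 2 lands with bottom-row=2; cleared 0 line(s) (total 0); column heights now [0 0 6 2 0 0 0], max=6
Drop 3: Z rot0 at col 0 lands with bottom-row=6; cleared 0 line(s) (total 0); column heights now [8 8 7 2 0 0 0], max=8
Drop 4: J rot2 at col 0 lands with bottom-row=7; cleared 0 line(s) (total 0); column heights now [9 9 9 2 0 0 0], max=9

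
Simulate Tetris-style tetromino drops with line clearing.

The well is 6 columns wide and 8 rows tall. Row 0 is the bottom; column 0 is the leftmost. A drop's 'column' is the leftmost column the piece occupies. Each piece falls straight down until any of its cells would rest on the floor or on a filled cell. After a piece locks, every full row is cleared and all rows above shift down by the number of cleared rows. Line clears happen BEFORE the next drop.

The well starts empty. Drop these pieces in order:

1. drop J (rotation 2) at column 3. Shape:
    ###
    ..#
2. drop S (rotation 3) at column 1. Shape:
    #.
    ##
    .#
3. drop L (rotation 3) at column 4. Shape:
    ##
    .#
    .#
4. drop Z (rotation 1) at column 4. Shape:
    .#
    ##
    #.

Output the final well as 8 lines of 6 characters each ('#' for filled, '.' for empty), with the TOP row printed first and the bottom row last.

Answer: .....#
....##
....#.
....##
.....#
.#...#
.#####
..#..#

Derivation:
Drop 1: J rot2 at col 3 lands with bottom-row=0; cleared 0 line(s) (total 0); column heights now [0 0 0 2 2 2], max=2
Drop 2: S rot3 at col 1 lands with bottom-row=0; cleared 0 line(s) (total 0); column heights now [0 3 2 2 2 2], max=3
Drop 3: L rot3 at col 4 lands with bottom-row=2; cleared 0 line(s) (total 0); column heights now [0 3 2 2 5 5], max=5
Drop 4: Z rot1 at col 4 lands with bottom-row=5; cleared 0 line(s) (total 0); column heights now [0 3 2 2 7 8], max=8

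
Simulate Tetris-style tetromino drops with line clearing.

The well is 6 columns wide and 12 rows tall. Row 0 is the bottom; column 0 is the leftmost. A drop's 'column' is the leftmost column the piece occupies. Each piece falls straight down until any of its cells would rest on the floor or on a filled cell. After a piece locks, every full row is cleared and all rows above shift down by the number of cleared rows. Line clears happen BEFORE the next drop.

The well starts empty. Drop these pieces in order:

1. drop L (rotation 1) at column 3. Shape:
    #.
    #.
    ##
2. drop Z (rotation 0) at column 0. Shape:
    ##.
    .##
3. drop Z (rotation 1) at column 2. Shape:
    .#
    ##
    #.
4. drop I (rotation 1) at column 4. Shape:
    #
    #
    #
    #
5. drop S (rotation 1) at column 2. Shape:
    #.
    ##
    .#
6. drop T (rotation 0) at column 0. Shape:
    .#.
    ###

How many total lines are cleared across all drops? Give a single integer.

Answer: 0

Derivation:
Drop 1: L rot1 at col 3 lands with bottom-row=0; cleared 0 line(s) (total 0); column heights now [0 0 0 3 1 0], max=3
Drop 2: Z rot0 at col 0 lands with bottom-row=0; cleared 0 line(s) (total 0); column heights now [2 2 1 3 1 0], max=3
Drop 3: Z rot1 at col 2 lands with bottom-row=2; cleared 0 line(s) (total 0); column heights now [2 2 4 5 1 0], max=5
Drop 4: I rot1 at col 4 lands with bottom-row=1; cleared 0 line(s) (total 0); column heights now [2 2 4 5 5 0], max=5
Drop 5: S rot1 at col 2 lands with bottom-row=5; cleared 0 line(s) (total 0); column heights now [2 2 8 7 5 0], max=8
Drop 6: T rot0 at col 0 lands with bottom-row=8; cleared 0 line(s) (total 0); column heights now [9 10 9 7 5 0], max=10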